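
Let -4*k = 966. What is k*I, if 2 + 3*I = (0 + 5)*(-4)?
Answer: 1771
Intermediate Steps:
k = -483/2 (k = -¼*966 = -483/2 ≈ -241.50)
I = -22/3 (I = -⅔ + ((0 + 5)*(-4))/3 = -⅔ + (5*(-4))/3 = -⅔ + (⅓)*(-20) = -⅔ - 20/3 = -22/3 ≈ -7.3333)
k*I = -483/2*(-22/3) = 1771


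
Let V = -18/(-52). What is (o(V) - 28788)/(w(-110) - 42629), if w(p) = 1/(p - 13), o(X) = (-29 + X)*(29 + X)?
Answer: 2463582129/3544516768 ≈ 0.69504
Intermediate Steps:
V = 9/26 (V = -18*(-1/52) = 9/26 ≈ 0.34615)
w(p) = 1/(-13 + p)
(o(V) - 28788)/(w(-110) - 42629) = ((-841 + (9/26)²) - 28788)/(1/(-13 - 110) - 42629) = ((-841 + 81/676) - 28788)/(1/(-123) - 42629) = (-568435/676 - 28788)/(-1/123 - 42629) = -20029123/(676*(-5243368/123)) = -20029123/676*(-123/5243368) = 2463582129/3544516768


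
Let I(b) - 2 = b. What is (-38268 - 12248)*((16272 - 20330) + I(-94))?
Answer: 209641400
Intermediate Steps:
I(b) = 2 + b
(-38268 - 12248)*((16272 - 20330) + I(-94)) = (-38268 - 12248)*((16272 - 20330) + (2 - 94)) = -50516*(-4058 - 92) = -50516*(-4150) = 209641400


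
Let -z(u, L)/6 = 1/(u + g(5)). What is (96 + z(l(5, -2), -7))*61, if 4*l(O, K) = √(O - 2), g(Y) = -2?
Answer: 6048 + 24*√3 ≈ 6089.6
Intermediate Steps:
l(O, K) = √(-2 + O)/4 (l(O, K) = √(O - 2)/4 = √(-2 + O)/4)
z(u, L) = -6/(-2 + u) (z(u, L) = -6/(u - 2) = -6/(-2 + u))
(96 + z(l(5, -2), -7))*61 = (96 - 6/(-2 + √(-2 + 5)/4))*61 = (96 - 6/(-2 + √3/4))*61 = 5856 - 366/(-2 + √3/4)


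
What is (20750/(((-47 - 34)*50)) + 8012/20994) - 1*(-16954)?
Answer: 4803741803/283419 ≈ 16949.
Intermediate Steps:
(20750/(((-47 - 34)*50)) + 8012/20994) - 1*(-16954) = (20750/((-81*50)) + 8012*(1/20994)) + 16954 = (20750/(-4050) + 4006/10497) + 16954 = (20750*(-1/4050) + 4006/10497) + 16954 = (-415/81 + 4006/10497) + 16954 = -1343923/283419 + 16954 = 4803741803/283419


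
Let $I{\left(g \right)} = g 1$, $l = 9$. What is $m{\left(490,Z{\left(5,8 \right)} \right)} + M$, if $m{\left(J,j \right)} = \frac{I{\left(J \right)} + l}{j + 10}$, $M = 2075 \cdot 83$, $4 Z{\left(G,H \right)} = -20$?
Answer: $\frac{861624}{5} \approx 1.7232 \cdot 10^{5}$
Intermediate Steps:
$Z{\left(G,H \right)} = -5$ ($Z{\left(G,H \right)} = \frac{1}{4} \left(-20\right) = -5$)
$I{\left(g \right)} = g$
$M = 172225$
$m{\left(J,j \right)} = \frac{9 + J}{10 + j}$ ($m{\left(J,j \right)} = \frac{J + 9}{j + 10} = \frac{9 + J}{10 + j}$)
$m{\left(490,Z{\left(5,8 \right)} \right)} + M = \frac{9 + 490}{10 - 5} + 172225 = \frac{1}{5} \cdot 499 + 172225 = \frac{499}{5} + 172225 = \frac{861624}{5}$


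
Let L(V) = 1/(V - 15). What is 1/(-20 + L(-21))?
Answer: -36/721 ≈ -0.049931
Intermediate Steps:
L(V) = 1/(-15 + V)
1/(-20 + L(-21)) = 1/(-20 + 1/(-15 - 21)) = 1/(-20 + 1/(-36)) = 1/(-20 - 1/36) = 1/(-721/36) = -36/721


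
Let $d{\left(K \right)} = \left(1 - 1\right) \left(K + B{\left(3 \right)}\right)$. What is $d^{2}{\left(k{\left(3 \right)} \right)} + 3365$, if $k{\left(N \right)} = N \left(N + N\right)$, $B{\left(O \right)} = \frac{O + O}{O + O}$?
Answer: $3365$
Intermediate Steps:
$B{\left(O \right)} = 1$ ($B{\left(O \right)} = \frac{2 O}{2 O} = 2 O \frac{1}{2 O} = 1$)
$k{\left(N \right)} = 2 N^{2}$ ($k{\left(N \right)} = N 2 N = 2 N^{2}$)
$d{\left(K \right)} = 0$ ($d{\left(K \right)} = \left(1 - 1\right) \left(K + 1\right) = 0 \left(1 + K\right) = 0$)
$d^{2}{\left(k{\left(3 \right)} \right)} + 3365 = 0^{2} + 3365 = 0 + 3365 = 3365$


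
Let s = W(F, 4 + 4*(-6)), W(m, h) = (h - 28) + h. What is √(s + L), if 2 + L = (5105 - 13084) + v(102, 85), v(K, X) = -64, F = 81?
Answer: I*√8113 ≈ 90.072*I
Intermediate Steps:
W(m, h) = -28 + 2*h (W(m, h) = (-28 + h) + h = -28 + 2*h)
s = -68 (s = -28 + 2*(4 + 4*(-6)) = -28 + 2*(4 - 24) = -28 + 2*(-20) = -28 - 40 = -68)
L = -8045 (L = -2 + ((5105 - 13084) - 64) = -2 + (-7979 - 64) = -2 - 8043 = -8045)
√(s + L) = √(-68 - 8045) = √(-8113) = I*√8113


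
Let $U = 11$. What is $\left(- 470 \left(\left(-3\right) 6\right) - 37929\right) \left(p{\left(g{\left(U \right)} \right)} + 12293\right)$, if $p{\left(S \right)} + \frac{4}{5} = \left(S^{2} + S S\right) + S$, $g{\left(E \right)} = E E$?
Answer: $- \frac{6143579244}{5} \approx -1.2287 \cdot 10^{9}$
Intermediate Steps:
$g{\left(E \right)} = E^{2}$
$p{\left(S \right)} = - \frac{4}{5} + S + 2 S^{2}$ ($p{\left(S \right)} = - \frac{4}{5} + \left(\left(S^{2} + S S\right) + S\right) = - \frac{4}{5} + \left(\left(S^{2} + S^{2}\right) + S\right) = - \frac{4}{5} + \left(2 S^{2} + S\right) = - \frac{4}{5} + \left(S + 2 S^{2}\right) = - \frac{4}{5} + S + 2 S^{2}$)
$\left(- 470 \left(\left(-3\right) 6\right) - 37929\right) \left(p{\left(g{\left(U \right)} \right)} + 12293\right) = \left(- 470 \left(\left(-3\right) 6\right) - 37929\right) \left(\left(- \frac{4}{5} + 11^{2} + 2 \left(11^{2}\right)^{2}\right) + 12293\right) = \left(\left(-470\right) \left(-18\right) - 37929\right) \left(\left(- \frac{4}{5} + 121 + 2 \cdot 121^{2}\right) + 12293\right) = \left(8460 - 37929\right) \left(\left(- \frac{4}{5} + 121 + 2 \cdot 14641\right) + 12293\right) = - 29469 \left(\left(- \frac{4}{5} + 121 + 29282\right) + 12293\right) = - 29469 \left(\frac{147011}{5} + 12293\right) = \left(-29469\right) \frac{208476}{5} = - \frac{6143579244}{5}$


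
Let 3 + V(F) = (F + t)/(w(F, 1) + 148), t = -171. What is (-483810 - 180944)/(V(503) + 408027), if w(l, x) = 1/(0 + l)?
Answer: -24743805765/15187756838 ≈ -1.6292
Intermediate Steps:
w(l, x) = 1/l
V(F) = -3 + (-171 + F)/(148 + 1/F) (V(F) = -3 + (F - 171)/(1/F + 148) = -3 + (-171 + F)/(148 + 1/F))
(-483810 - 180944)/(V(503) + 408027) = (-483810 - 180944)/((-3 - 1*503*(615 - 1*503))/(1 + 148*503) + 408027) = -664754/((-3 - 1*503*(615 - 503))/(1 + 74444) + 408027) = -664754/((-3 - 1*503*112)/74445 + 408027) = -664754/((-3 - 56336)/74445 + 408027) = -664754/((1/74445)*(-56339) + 408027) = -664754/(-56339/74445 + 408027) = -664754/30375513676/74445 = -664754*74445/30375513676 = -24743805765/15187756838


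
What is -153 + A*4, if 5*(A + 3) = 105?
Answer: -81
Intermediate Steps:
A = 18 (A = -3 + (⅕)*105 = -3 + 21 = 18)
-153 + A*4 = -153 + 18*4 = -153 + 72 = -81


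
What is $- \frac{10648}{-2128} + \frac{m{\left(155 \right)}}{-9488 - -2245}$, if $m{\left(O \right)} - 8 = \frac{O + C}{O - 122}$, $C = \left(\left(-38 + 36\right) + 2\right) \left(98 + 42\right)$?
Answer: $\frac{318022835}{63579054} \approx 5.002$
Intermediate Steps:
$C = 0$ ($C = \left(-2 + 2\right) 140 = 0 \cdot 140 = 0$)
$m{\left(O \right)} = 8 + \frac{O}{-122 + O}$ ($m{\left(O \right)} = 8 + \frac{O + 0}{O - 122} = 8 + \frac{O}{-122 + O}$)
$- \frac{10648}{-2128} + \frac{m{\left(155 \right)}}{-9488 - -2245} = - \frac{10648}{-2128} + \frac{\frac{1}{-122 + 155} \left(-976 + 9 \cdot 155\right)}{-9488 - -2245} = \left(-10648\right) \left(- \frac{1}{2128}\right) + \frac{\frac{1}{33} \left(-976 + 1395\right)}{-9488 + 2245} = \frac{1331}{266} + \frac{\frac{1}{33} \cdot 419}{-7243} = \frac{1331}{266} + \frac{419}{33} \left(- \frac{1}{7243}\right) = \frac{1331}{266} - \frac{419}{239019} = \frac{318022835}{63579054}$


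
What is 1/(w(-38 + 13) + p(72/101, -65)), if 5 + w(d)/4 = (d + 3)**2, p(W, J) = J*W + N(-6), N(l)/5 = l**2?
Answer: 101/207016 ≈ 0.00048788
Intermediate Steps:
N(l) = 5*l**2
p(W, J) = 180 + J*W (p(W, J) = J*W + 5*(-6)**2 = J*W + 5*36 = J*W + 180 = 180 + J*W)
w(d) = -20 + 4*(3 + d)**2 (w(d) = -20 + 4*(d + 3)**2 = -20 + 4*(3 + d)**2)
1/(w(-38 + 13) + p(72/101, -65)) = 1/((-20 + 4*(3 + (-38 + 13))**2) + (180 - 4680/101)) = 1/((-20 + 4*(3 - 25)**2) + (180 - 4680/101)) = 1/((-20 + 4*(-22)**2) + (180 - 65*72/101)) = 1/((-20 + 4*484) + (180 - 4680/101)) = 1/((-20 + 1936) + 13500/101) = 1/(1916 + 13500/101) = 1/(207016/101) = 101/207016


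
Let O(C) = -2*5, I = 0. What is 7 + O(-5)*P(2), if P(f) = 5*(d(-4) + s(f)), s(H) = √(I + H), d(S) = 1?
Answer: -43 - 50*√2 ≈ -113.71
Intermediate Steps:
s(H) = √H (s(H) = √(0 + H) = √H)
P(f) = 5 + 5*√f (P(f) = 5*(1 + √f) = 5 + 5*√f)
O(C) = -10
7 + O(-5)*P(2) = 7 - 10*(5 + 5*√2) = 7 + (-50 - 50*√2) = -43 - 50*√2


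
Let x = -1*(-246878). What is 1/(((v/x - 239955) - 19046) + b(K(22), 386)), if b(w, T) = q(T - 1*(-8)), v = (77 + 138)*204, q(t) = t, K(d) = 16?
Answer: -123439/31922167543 ≈ -3.8669e-6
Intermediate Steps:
x = 246878
v = 43860 (v = 215*204 = 43860)
b(w, T) = 8 + T (b(w, T) = T - 1*(-8) = T + 8 = 8 + T)
1/(((v/x - 239955) - 19046) + b(K(22), 386)) = 1/(((43860/246878 - 239955) - 19046) + (8 + 386)) = 1/(((43860*(1/246878) - 239955) - 19046) + 394) = 1/(((21930/123439 - 239955) - 19046) + 394) = 1/((-29619783315/123439 - 19046) + 394) = 1/(-31970802509/123439 + 394) = 1/(-31922167543/123439) = -123439/31922167543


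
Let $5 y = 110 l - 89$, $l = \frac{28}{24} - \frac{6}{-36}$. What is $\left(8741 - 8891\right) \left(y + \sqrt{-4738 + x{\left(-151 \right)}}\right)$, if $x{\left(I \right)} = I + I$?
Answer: $-1730 - 1800 i \sqrt{35} \approx -1730.0 - 10649.0 i$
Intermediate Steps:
$x{\left(I \right)} = 2 I$
$l = \frac{4}{3}$ ($l = 28 \cdot \frac{1}{24} - - \frac{1}{6} = \frac{7}{6} + \frac{1}{6} = \frac{4}{3} \approx 1.3333$)
$y = \frac{173}{15}$ ($y = \frac{110 \cdot \frac{4}{3} - 89}{5} = \frac{\frac{440}{3} - 89}{5} = \frac{1}{5} \cdot \frac{173}{3} = \frac{173}{15} \approx 11.533$)
$\left(8741 - 8891\right) \left(y + \sqrt{-4738 + x{\left(-151 \right)}}\right) = \left(8741 - 8891\right) \left(\frac{173}{15} + \sqrt{-4738 + 2 \left(-151\right)}\right) = - 150 \left(\frac{173}{15} + \sqrt{-4738 - 302}\right) = - 150 \left(\frac{173}{15} + \sqrt{-5040}\right) = - 150 \left(\frac{173}{15} + 12 i \sqrt{35}\right) = -1730 - 1800 i \sqrt{35}$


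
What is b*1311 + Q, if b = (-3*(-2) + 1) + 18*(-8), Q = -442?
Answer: -180049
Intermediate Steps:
b = -137 (b = (6 + 1) - 144 = 7 - 144 = -137)
b*1311 + Q = -137*1311 - 442 = -179607 - 442 = -180049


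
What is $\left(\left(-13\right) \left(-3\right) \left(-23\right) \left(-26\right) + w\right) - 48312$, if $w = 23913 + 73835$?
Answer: $72758$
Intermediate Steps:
$w = 97748$
$\left(\left(-13\right) \left(-3\right) \left(-23\right) \left(-26\right) + w\right) - 48312 = \left(\left(-13\right) \left(-3\right) \left(-23\right) \left(-26\right) + 97748\right) - 48312 = \left(39 \left(-23\right) \left(-26\right) + 97748\right) - 48312 = \left(\left(-897\right) \left(-26\right) + 97748\right) - 48312 = \left(23322 + 97748\right) - 48312 = 121070 - 48312 = 72758$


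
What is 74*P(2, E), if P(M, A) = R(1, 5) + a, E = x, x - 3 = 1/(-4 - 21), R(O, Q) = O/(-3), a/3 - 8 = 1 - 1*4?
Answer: 3256/3 ≈ 1085.3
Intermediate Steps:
a = 15 (a = 24 + 3*(1 - 1*4) = 24 + 3*(1 - 4) = 24 + 3*(-3) = 24 - 9 = 15)
R(O, Q) = -O/3 (R(O, Q) = O*(-⅓) = -O/3)
x = 74/25 (x = 3 + 1/(-4 - 21) = 3 + 1/(-25) = 3 - 1/25 = 74/25 ≈ 2.9600)
E = 74/25 ≈ 2.9600
P(M, A) = 44/3 (P(M, A) = -⅓*1 + 15 = -⅓ + 15 = 44/3)
74*P(2, E) = 74*(44/3) = 3256/3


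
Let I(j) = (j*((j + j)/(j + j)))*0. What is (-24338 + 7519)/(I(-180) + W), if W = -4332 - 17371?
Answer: 1529/1973 ≈ 0.77496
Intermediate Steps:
W = -21703
I(j) = 0 (I(j) = (j*((2*j)/((2*j))))*0 = (j*((2*j)*(1/(2*j))))*0 = (j*1)*0 = j*0 = 0)
(-24338 + 7519)/(I(-180) + W) = (-24338 + 7519)/(0 - 21703) = -16819/(-21703) = -16819*(-1/21703) = 1529/1973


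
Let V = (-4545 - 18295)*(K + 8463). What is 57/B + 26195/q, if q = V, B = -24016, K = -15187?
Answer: -5345225/2426503328 ≈ -0.0022028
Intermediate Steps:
V = 153576160 (V = (-4545 - 18295)*(-15187 + 8463) = -22840*(-6724) = 153576160)
q = 153576160
57/B + 26195/q = 57/(-24016) + 26195/153576160 = 57*(-1/24016) + 26195*(1/153576160) = -3/1264 + 5239/30715232 = -5345225/2426503328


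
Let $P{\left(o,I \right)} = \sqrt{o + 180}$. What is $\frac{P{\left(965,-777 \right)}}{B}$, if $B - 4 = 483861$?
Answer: $\frac{\sqrt{1145}}{483865} \approx 6.9932 \cdot 10^{-5}$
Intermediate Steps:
$P{\left(o,I \right)} = \sqrt{180 + o}$
$B = 483865$ ($B = 4 + 483861 = 483865$)
$\frac{P{\left(965,-777 \right)}}{B} = \frac{\sqrt{180 + 965}}{483865} = \sqrt{1145} \cdot \frac{1}{483865} = \frac{\sqrt{1145}}{483865}$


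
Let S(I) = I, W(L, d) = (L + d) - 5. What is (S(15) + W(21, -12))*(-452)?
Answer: -8588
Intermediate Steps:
W(L, d) = -5 + L + d
(S(15) + W(21, -12))*(-452) = (15 + (-5 + 21 - 12))*(-452) = (15 + 4)*(-452) = 19*(-452) = -8588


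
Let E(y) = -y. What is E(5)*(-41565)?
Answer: 207825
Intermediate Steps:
E(5)*(-41565) = -1*5*(-41565) = -5*(-41565) = 207825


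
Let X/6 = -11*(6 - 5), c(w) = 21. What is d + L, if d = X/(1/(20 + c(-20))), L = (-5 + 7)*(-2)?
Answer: -2710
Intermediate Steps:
X = -66 (X = 6*(-11*(6 - 5)) = 6*(-11*1) = 6*(-11) = -66)
L = -4 (L = 2*(-2) = -4)
d = -2706 (d = -66/(1/(20 + 21)) = -66/(1/41) = -66/1/41 = -66*41 = -2706)
d + L = -2706 - 4 = -2710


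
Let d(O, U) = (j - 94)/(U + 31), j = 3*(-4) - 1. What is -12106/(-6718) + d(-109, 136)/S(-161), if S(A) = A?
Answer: 163106424/90313433 ≈ 1.8060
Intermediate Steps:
j = -13 (j = -12 - 1 = -13)
d(O, U) = -107/(31 + U) (d(O, U) = (-13 - 94)/(U + 31) = -107/(31 + U))
-12106/(-6718) + d(-109, 136)/S(-161) = -12106/(-6718) - 107/(31 + 136)/(-161) = -12106*(-1/6718) - 107/167*(-1/161) = 6053/3359 - 107*1/167*(-1/161) = 6053/3359 - 107/167*(-1/161) = 6053/3359 + 107/26887 = 163106424/90313433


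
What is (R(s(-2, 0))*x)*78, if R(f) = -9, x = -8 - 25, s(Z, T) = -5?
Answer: 23166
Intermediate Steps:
x = -33
(R(s(-2, 0))*x)*78 = -9*(-33)*78 = 297*78 = 23166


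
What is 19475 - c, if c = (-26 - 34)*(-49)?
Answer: 16535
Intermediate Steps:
c = 2940 (c = -60*(-49) = 2940)
19475 - c = 19475 - 1*2940 = 19475 - 2940 = 16535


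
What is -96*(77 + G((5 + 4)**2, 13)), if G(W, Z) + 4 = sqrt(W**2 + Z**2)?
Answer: -7008 - 96*sqrt(6730) ≈ -14884.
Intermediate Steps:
G(W, Z) = -4 + sqrt(W**2 + Z**2)
-96*(77 + G((5 + 4)**2, 13)) = -96*(77 + (-4 + sqrt(((5 + 4)**2)**2 + 13**2))) = -96*(77 + (-4 + sqrt((9**2)**2 + 169))) = -96*(77 + (-4 + sqrt(81**2 + 169))) = -96*(77 + (-4 + sqrt(6561 + 169))) = -96*(77 + (-4 + sqrt(6730))) = -96*(73 + sqrt(6730)) = -7008 - 96*sqrt(6730)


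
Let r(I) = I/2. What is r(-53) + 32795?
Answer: 65537/2 ≈ 32769.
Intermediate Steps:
r(I) = I/2 (r(I) = I*(1/2) = I/2)
r(-53) + 32795 = (1/2)*(-53) + 32795 = -53/2 + 32795 = 65537/2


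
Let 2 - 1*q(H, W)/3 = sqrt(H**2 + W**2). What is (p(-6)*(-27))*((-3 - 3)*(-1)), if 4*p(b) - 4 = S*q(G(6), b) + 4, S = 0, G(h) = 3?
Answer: -324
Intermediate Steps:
q(H, W) = 6 - 3*sqrt(H**2 + W**2)
p(b) = 2 (p(b) = 1 + (0*(6 - 3*sqrt(3**2 + b**2)) + 4)/4 = 1 + (0*(6 - 3*sqrt(9 + b**2)) + 4)/4 = 1 + (0 + 4)/4 = 1 + (1/4)*4 = 1 + 1 = 2)
(p(-6)*(-27))*((-3 - 3)*(-1)) = (2*(-27))*((-3 - 3)*(-1)) = -(-324)*(-1) = -54*6 = -324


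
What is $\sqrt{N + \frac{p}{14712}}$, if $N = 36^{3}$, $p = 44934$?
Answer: $\frac{\sqrt{70132104613}}{1226} \approx 216.01$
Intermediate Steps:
$N = 46656$
$\sqrt{N + \frac{p}{14712}} = \sqrt{46656 + \frac{44934}{14712}} = \sqrt{46656 + 44934 \cdot \frac{1}{14712}} = \sqrt{46656 + \frac{7489}{2452}} = \sqrt{\frac{114408001}{2452}} = \frac{\sqrt{70132104613}}{1226}$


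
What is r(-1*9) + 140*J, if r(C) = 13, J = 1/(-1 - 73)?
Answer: 411/37 ≈ 11.108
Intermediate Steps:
J = -1/74 (J = 1/(-74) = -1/74 ≈ -0.013514)
r(-1*9) + 140*J = 13 + 140*(-1/74) = 13 - 70/37 = 411/37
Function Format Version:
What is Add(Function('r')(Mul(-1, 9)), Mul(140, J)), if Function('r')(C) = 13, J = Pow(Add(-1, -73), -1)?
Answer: Rational(411, 37) ≈ 11.108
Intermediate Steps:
J = Rational(-1, 74) (J = Pow(-74, -1) = Rational(-1, 74) ≈ -0.013514)
Add(Function('r')(Mul(-1, 9)), Mul(140, J)) = Add(13, Mul(140, Rational(-1, 74))) = Add(13, Rational(-70, 37)) = Rational(411, 37)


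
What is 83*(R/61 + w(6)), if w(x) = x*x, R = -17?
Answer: 180857/61 ≈ 2964.9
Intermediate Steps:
w(x) = x²
83*(R/61 + w(6)) = 83*(-17/61 + 6²) = 83*(-17*1/61 + 36) = 83*(-17/61 + 36) = 83*(2179/61) = 180857/61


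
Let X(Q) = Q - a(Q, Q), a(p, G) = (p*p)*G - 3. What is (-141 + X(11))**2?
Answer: 2125764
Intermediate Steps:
a(p, G) = -3 + G*p**2 (a(p, G) = p**2*G - 3 = G*p**2 - 3 = -3 + G*p**2)
X(Q) = 3 + Q - Q**3 (X(Q) = Q - (-3 + Q*Q**2) = Q - (-3 + Q**3) = Q + (3 - Q**3) = 3 + Q - Q**3)
(-141 + X(11))**2 = (-141 + (3 + 11 - 1*11**3))**2 = (-141 + (3 + 11 - 1*1331))**2 = (-141 + (3 + 11 - 1331))**2 = (-141 - 1317)**2 = (-1458)**2 = 2125764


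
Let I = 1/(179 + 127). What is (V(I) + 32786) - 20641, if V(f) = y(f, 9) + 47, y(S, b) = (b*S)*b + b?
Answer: 414843/34 ≈ 12201.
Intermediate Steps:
y(S, b) = b + S*b² (y(S, b) = (S*b)*b + b = S*b² + b = b + S*b²)
I = 1/306 ≈ 0.0032680
V(f) = 56 + 81*f (V(f) = 9*(1 + f*9) + 47 = 9*(1 + 9*f) + 47 = (9 + 81*f) + 47 = 56 + 81*f)
(V(I) + 32786) - 20641 = ((56 + 81*(1/306)) + 32786) - 20641 = ((56 + 9/34) + 32786) - 20641 = (1913/34 + 32786) - 20641 = 1116637/34 - 20641 = 414843/34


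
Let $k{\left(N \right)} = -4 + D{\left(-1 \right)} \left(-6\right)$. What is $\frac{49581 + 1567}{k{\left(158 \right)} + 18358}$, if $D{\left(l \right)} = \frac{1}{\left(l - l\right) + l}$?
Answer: $\frac{12787}{4590} \approx 2.7858$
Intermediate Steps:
$D{\left(l \right)} = \frac{1}{l}$ ($D{\left(l \right)} = \frac{1}{0 + l} = \frac{1}{l}$)
$k{\left(N \right)} = 2$ ($k{\left(N \right)} = -4 + \frac{1}{-1} \left(-6\right) = -4 - -6 = -4 + 6 = 2$)
$\frac{49581 + 1567}{k{\left(158 \right)} + 18358} = \frac{49581 + 1567}{2 + 18358} = \frac{51148}{18360} = 51148 \cdot \frac{1}{18360} = \frac{12787}{4590}$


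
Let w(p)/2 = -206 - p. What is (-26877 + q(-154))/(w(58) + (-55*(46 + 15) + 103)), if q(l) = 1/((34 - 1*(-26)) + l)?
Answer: 2526439/355320 ≈ 7.1103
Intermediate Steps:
w(p) = -412 - 2*p (w(p) = 2*(-206 - p) = -412 - 2*p)
q(l) = 1/(60 + l) (q(l) = 1/((34 + 26) + l) = 1/(60 + l))
(-26877 + q(-154))/(w(58) + (-55*(46 + 15) + 103)) = (-26877 + 1/(60 - 154))/((-412 - 2*58) + (-55*(46 + 15) + 103)) = (-26877 + 1/(-94))/((-412 - 116) + (-55*61 + 103)) = (-26877 - 1/94)/(-528 + (-3355 + 103)) = -2526439/(94*(-528 - 3252)) = -2526439/94/(-3780) = -2526439/94*(-1/3780) = 2526439/355320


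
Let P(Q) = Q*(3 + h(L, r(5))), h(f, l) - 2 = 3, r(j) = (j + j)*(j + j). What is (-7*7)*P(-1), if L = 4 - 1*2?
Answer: 392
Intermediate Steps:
r(j) = 4*j² (r(j) = (2*j)*(2*j) = 4*j²)
L = 2 (L = 4 - 2 = 2)
h(f, l) = 5 (h(f, l) = 2 + 3 = 5)
P(Q) = 8*Q (P(Q) = Q*(3 + 5) = Q*8 = 8*Q)
(-7*7)*P(-1) = (-7*7)*(8*(-1)) = -49*(-8) = 392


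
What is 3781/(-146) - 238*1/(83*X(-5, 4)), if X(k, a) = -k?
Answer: -1603863/60590 ≈ -26.471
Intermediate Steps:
3781/(-146) - 238*1/(83*X(-5, 4)) = 3781/(-146) - 238/(-1*(-5)*83) = 3781*(-1/146) - 238/(5*83) = -3781/146 - 238/415 = -1603863/60590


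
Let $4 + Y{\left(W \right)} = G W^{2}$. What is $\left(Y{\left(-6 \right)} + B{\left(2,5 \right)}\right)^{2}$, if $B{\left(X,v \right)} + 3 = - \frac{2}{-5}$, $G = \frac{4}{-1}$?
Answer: $\frac{567009}{25} \approx 22680.0$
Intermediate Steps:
$G = -4$ ($G = 4 \left(-1\right) = -4$)
$Y{\left(W \right)} = -4 - 4 W^{2}$
$B{\left(X,v \right)} = - \frac{13}{5}$ ($B{\left(X,v \right)} = -3 - \frac{2}{-5} = -3 - - \frac{2}{5} = -3 + \frac{2}{5} = - \frac{13}{5}$)
$\left(Y{\left(-6 \right)} + B{\left(2,5 \right)}\right)^{2} = \left(\left(-4 - 4 \left(-6\right)^{2}\right) - \frac{13}{5}\right)^{2} = \left(\left(-4 - 144\right) - \frac{13}{5}\right)^{2} = \left(-148 - \frac{13}{5}\right)^{2} = \left(- \frac{753}{5}\right)^{2} = \frac{567009}{25}$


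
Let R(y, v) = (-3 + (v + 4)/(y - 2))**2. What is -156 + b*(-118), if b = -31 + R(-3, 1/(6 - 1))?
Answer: 1101262/625 ≈ 1762.0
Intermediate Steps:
R(y, v) = (-3 + (4 + v)/(-2 + y))**2
b = -10159/625 (b = -31 + (10 + 1/(6 - 1) - 3*(-3))**2/(-2 - 3)**2 = -31 + (10 + 1/5 + 9)**2/(-5)**2 = -31 + (10 + 1/5 + 9)**2/25 = -31 + (96/5)**2/25 = -31 + (1/25)*(9216/25) = -31 + 9216/625 = -10159/625 ≈ -16.254)
-156 + b*(-118) = -156 - 10159/625*(-118) = -156 + 1198762/625 = 1101262/625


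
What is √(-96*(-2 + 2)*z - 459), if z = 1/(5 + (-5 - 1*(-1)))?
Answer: 3*I*√51 ≈ 21.424*I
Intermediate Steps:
z = 1 (z = 1/(5 + (-5 + 1)) = 1/(5 - 4) = 1/1 = 1)
√(-96*(-2 + 2)*z - 459) = √(-96*(-2 + 2) - 459) = √(-0 - 459) = √(-96*0 - 459) = √(0 - 459) = √(-459) = 3*I*√51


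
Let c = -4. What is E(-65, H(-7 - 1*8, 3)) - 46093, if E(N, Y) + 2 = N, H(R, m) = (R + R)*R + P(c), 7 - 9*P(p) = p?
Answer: -46160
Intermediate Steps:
P(p) = 7/9 - p/9
H(R, m) = 11/9 + 2*R² (H(R, m) = (R + R)*R + (7/9 - ⅑*(-4)) = (2*R)*R + (7/9 + 4/9) = 2*R² + 11/9 = 11/9 + 2*R²)
E(N, Y) = -2 + N
E(-65, H(-7 - 1*8, 3)) - 46093 = (-2 - 65) - 46093 = -67 - 46093 = -46160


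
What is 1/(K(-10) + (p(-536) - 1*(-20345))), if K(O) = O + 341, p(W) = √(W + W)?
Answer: 5169/106874512 - I*√67/106874512 ≈ 4.8365e-5 - 7.6588e-8*I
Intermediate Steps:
p(W) = √2*√W (p(W) = √(2*W) = √2*√W)
K(O) = 341 + O
1/(K(-10) + (p(-536) - 1*(-20345))) = 1/((341 - 10) + (√2*√(-536) - 1*(-20345))) = 1/(331 + (√2*(2*I*√134) + 20345)) = 1/(331 + (4*I*√67 + 20345)) = 1/(331 + (20345 + 4*I*√67)) = 1/(20676 + 4*I*√67)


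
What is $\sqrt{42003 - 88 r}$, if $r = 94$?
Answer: $\sqrt{33731} \approx 183.66$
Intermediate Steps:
$\sqrt{42003 - 88 r} = \sqrt{42003 - 8272} = \sqrt{33731}$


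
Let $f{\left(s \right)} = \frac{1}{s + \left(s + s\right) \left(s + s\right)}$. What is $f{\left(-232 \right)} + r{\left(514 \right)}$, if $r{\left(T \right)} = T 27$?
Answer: $\frac{2984658193}{215064} \approx 13878.0$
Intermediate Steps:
$r{\left(T \right)} = 27 T$
$f{\left(s \right)} = \frac{1}{s + 4 s^{2}}$ ($f{\left(s \right)} = \frac{1}{s + 2 s 2 s} = \frac{1}{s + 4 s^{2}}$)
$f{\left(-232 \right)} + r{\left(514 \right)} = \frac{1}{\left(-232\right) \left(1 + 4 \left(-232\right)\right)} + 27 \cdot 514 = - \frac{1}{232 \left(1 - 928\right)} + 13878 = - \frac{1}{232 \left(-927\right)} + 13878 = \left(- \frac{1}{232}\right) \left(- \frac{1}{927}\right) + 13878 = \frac{1}{215064} + 13878 = \frac{2984658193}{215064}$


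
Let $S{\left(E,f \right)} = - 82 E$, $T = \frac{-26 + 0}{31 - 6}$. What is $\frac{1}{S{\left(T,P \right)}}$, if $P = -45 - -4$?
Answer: $\frac{25}{2132} \approx 0.011726$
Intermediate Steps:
$P = -41$ ($P = -45 + 4 = -41$)
$T = - \frac{26}{25} \approx -1.04$
$\frac{1}{S{\left(T,P \right)}} = \frac{1}{\left(-82\right) \left(- \frac{26}{25}\right)} = \frac{1}{\frac{2132}{25}} = \frac{25}{2132}$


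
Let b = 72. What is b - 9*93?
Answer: -765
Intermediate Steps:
b - 9*93 = 72 - 9*93 = 72 - 837 = -765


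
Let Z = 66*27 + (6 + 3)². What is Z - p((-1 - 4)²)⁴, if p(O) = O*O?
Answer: -152587888762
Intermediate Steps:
p(O) = O²
Z = 1863 (Z = 1782 + 9² = 1782 + 81 = 1863)
Z - p((-1 - 4)²)⁴ = 1863 - (((-1 - 4)²)²)⁴ = 1863 - (((-5)²)²)⁴ = 1863 - (25²)⁴ = 1863 - 1*625⁴ = 1863 - 1*152587890625 = 1863 - 152587890625 = -152587888762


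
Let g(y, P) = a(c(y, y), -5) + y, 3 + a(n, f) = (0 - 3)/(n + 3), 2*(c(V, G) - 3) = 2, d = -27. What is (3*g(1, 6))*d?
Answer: 1377/7 ≈ 196.71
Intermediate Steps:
c(V, G) = 4 (c(V, G) = 3 + (1/2)*2 = 3 + 1 = 4)
a(n, f) = -3 - 3/(3 + n) (a(n, f) = -3 + (0 - 3)/(n + 3) = -3 - 3/(3 + n))
g(y, P) = -24/7 + y (g(y, P) = 3*(-4 - 1*4)/(3 + 4) + y = 3*(-4 - 4)/7 + y = 3*(1/7)*(-8) + y = -24/7 + y)
(3*g(1, 6))*d = (3*(-24/7 + 1))*(-27) = (3*(-17/7))*(-27) = -51/7*(-27) = 1377/7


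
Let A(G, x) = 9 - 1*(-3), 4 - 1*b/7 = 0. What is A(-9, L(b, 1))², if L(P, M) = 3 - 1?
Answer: 144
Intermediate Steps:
b = 28 (b = 28 - 7*0 = 28 + 0 = 28)
L(P, M) = 2
A(G, x) = 12 (A(G, x) = 9 + 3 = 12)
A(-9, L(b, 1))² = 12² = 144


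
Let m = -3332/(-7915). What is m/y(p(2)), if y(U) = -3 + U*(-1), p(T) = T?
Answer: -3332/39575 ≈ -0.084195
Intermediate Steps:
y(U) = -3 - U
m = 3332/7915 (m = -3332*(-1/7915) = 3332/7915 ≈ 0.42097)
m/y(p(2)) = 3332/(7915*(-3 - 1*2)) = 3332/(7915*(-3 - 2)) = (3332/7915)/(-5) = (3332/7915)*(-1/5) = -3332/39575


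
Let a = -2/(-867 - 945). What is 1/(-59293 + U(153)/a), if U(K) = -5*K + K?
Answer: -1/613765 ≈ -1.6293e-6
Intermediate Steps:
a = 1/906 (a = -2/(-1812) = -2*(-1/1812) = 1/906 ≈ 0.0011038)
U(K) = -4*K
1/(-59293 + U(153)/a) = 1/(-59293 + (-4*153)/(1/906)) = 1/(-59293 - 612*906) = 1/(-59293 - 554472) = 1/(-613765) = -1/613765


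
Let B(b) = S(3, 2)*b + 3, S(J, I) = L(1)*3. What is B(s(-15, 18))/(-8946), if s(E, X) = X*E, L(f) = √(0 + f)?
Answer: 269/2982 ≈ 0.090208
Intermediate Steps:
L(f) = √f
S(J, I) = 3 (S(J, I) = √1*3 = 1*3 = 3)
s(E, X) = E*X
B(b) = 3 + 3*b (B(b) = 3*b + 3 = 3 + 3*b)
B(s(-15, 18))/(-8946) = (3 + 3*(-15*18))/(-8946) = (3 + 3*(-270))*(-1/8946) = (3 - 810)*(-1/8946) = -807*(-1/8946) = 269/2982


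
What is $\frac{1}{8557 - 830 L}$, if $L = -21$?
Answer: $\frac{1}{25987} \approx 3.8481 \cdot 10^{-5}$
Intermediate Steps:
$\frac{1}{8557 - 830 L} = \frac{1}{8557 - -17430} = \frac{1}{8557 + 17430} = \frac{1}{25987}$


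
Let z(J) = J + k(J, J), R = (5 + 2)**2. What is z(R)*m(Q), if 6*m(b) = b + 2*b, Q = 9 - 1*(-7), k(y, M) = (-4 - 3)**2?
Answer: 784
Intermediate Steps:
k(y, M) = 49 (k(y, M) = (-7)**2 = 49)
Q = 16 (Q = 9 + 7 = 16)
R = 49 (R = 7**2 = 49)
z(J) = 49 + J (z(J) = J + 49 = 49 + J)
m(b) = b/2 (m(b) = (b + 2*b)/6 = (3*b)/6 = b/2)
z(R)*m(Q) = (49 + 49)*((1/2)*16) = 98*8 = 784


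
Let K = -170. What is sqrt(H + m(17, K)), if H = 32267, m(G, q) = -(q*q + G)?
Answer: 5*sqrt(134) ≈ 57.879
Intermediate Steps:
m(G, q) = -G - q**2 (m(G, q) = -(q**2 + G) = -(G + q**2) = -G - q**2)
sqrt(H + m(17, K)) = sqrt(32267 + (-1*17 - 1*(-170)**2)) = sqrt(32267 + (-17 - 1*28900)) = sqrt(32267 + (-17 - 28900)) = sqrt(32267 - 28917) = sqrt(3350) = 5*sqrt(134)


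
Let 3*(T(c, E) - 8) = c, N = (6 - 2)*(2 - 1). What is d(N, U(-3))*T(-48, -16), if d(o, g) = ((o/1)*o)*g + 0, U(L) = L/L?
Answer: -128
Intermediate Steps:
U(L) = 1
N = 4 (N = 4*1 = 4)
T(c, E) = 8 + c/3
d(o, g) = g*o² (d(o, g) = ((o*1)*o)*g + 0 = (o*o)*g + 0 = o²*g + 0 = g*o² + 0 = g*o²)
d(N, U(-3))*T(-48, -16) = (1*4²)*(8 + (⅓)*(-48)) = (1*16)*(8 - 16) = 16*(-8) = -128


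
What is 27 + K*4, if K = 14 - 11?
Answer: 39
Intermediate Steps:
K = 3
27 + K*4 = 27 + 3*4 = 27 + 12 = 39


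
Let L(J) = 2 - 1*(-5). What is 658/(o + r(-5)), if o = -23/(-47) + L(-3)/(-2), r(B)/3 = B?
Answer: -61852/1693 ≈ -36.534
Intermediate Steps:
r(B) = 3*B
L(J) = 7 (L(J) = 2 + 5 = 7)
o = -283/94 (o = -23/(-47) + 7/(-2) = -23*(-1/47) + 7*(-½) = 23/47 - 7/2 = -283/94 ≈ -3.0106)
658/(o + r(-5)) = 658/(-283/94 + 3*(-5)) = 658/(-283/94 - 15) = 658/(-1693/94) = 658*(-94/1693) = -61852/1693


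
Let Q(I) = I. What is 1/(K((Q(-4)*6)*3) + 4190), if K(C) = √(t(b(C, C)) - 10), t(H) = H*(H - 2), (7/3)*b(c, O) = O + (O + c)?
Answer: 102655/429910207 - 7*√428486/859820414 ≈ 0.00023345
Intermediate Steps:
b(c, O) = 3*c/7 + 6*O/7 (b(c, O) = 3*(O + (O + c))/7 = 3*(c + 2*O)/7 = 3*c/7 + 6*O/7)
t(H) = H*(-2 + H)
K(C) = √(-10 + 9*C*(-2 + 9*C/7)/7) (K(C) = √((3*C/7 + 6*C/7)*(-2 + (3*C/7 + 6*C/7)) - 10) = √((9*C/7)*(-2 + 9*C/7) - 10) = √(9*C*(-2 + 9*C/7)/7 - 10) = √(-10 + 9*C*(-2 + 9*C/7)/7))
1/(K((Q(-4)*6)*3) + 4190) = 1/(√(-490 + 9*(-4*6*3)*(-14 + 9*(-4*6*3)))/7 + 4190) = 1/(√(-490 + 9*(-24*3)*(-14 + 9*(-24*3)))/7 + 4190) = 1/(√(-490 + 9*(-72)*(-14 + 9*(-72)))/7 + 4190) = 1/(√(-490 + 9*(-72)*(-14 - 648))/7 + 4190) = 1/(√(-490 + 9*(-72)*(-662))/7 + 4190) = 1/(√(-490 + 428976)/7 + 4190) = 1/(√428486/7 + 4190) = 1/(4190 + √428486/7)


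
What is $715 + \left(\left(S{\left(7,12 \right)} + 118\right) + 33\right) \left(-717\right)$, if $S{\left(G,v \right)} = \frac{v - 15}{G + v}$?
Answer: $- \frac{2041337}{19} \approx -1.0744 \cdot 10^{5}$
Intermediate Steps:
$S{\left(G,v \right)} = \frac{-15 + v}{G + v}$
$715 + \left(\left(S{\left(7,12 \right)} + 118\right) + 33\right) \left(-717\right) = 715 + \left(\left(\frac{-15 + 12}{7 + 12} + 118\right) + 33\right) \left(-717\right) = 715 + \left(\left(\frac{1}{19} \left(-3\right) + 118\right) + 33\right) \left(-717\right) = 715 + \left(\left(- \frac{3}{19} + 118\right) + 33\right) \left(-717\right) = 715 + \left(\frac{2239}{19} + 33\right) \left(-717\right) = 715 + \frac{2866}{19} \left(-717\right) = 715 - \frac{2054922}{19} = - \frac{2041337}{19}$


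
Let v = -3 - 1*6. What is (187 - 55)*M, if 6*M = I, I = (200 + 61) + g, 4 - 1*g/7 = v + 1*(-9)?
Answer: 9130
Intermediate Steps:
v = -9 (v = -3 - 6 = -9)
g = 154 (g = 28 - 7*(-9 + 1*(-9)) = 28 - 7*(-9 - 9) = 28 - 7*(-18) = 28 + 126 = 154)
I = 415 (I = (200 + 61) + 154 = 261 + 154 = 415)
M = 415/6 (M = (⅙)*415 = 415/6 ≈ 69.167)
(187 - 55)*M = (187 - 55)*(415/6) = 132*(415/6) = 9130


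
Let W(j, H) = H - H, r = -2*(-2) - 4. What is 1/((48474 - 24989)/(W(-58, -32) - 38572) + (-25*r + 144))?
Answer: 38572/5530883 ≈ 0.0069739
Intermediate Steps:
r = 0 (r = 4 - 4 = 0)
W(j, H) = 0
1/((48474 - 24989)/(W(-58, -32) - 38572) + (-25*r + 144)) = 1/((48474 - 24989)/(0 - 38572) + (-25*0 + 144)) = 1/(23485/(-38572) + (0 + 144)) = 1/(23485*(-1/38572) + 144) = 1/(-23485/38572 + 144) = 1/(5530883/38572) = 38572/5530883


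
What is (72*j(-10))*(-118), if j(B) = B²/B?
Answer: 84960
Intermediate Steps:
j(B) = B
(72*j(-10))*(-118) = (72*(-10))*(-118) = -720*(-118) = 84960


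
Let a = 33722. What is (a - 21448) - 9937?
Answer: 2337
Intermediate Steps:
(a - 21448) - 9937 = (33722 - 21448) - 9937 = 12274 - 9937 = 2337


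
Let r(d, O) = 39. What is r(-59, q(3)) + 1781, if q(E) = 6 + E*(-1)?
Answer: 1820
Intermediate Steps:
q(E) = 6 - E
r(-59, q(3)) + 1781 = 39 + 1781 = 1820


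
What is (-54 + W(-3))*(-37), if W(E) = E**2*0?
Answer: 1998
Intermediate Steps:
W(E) = 0
(-54 + W(-3))*(-37) = (-54 + 0)*(-37) = -54*(-37) = 1998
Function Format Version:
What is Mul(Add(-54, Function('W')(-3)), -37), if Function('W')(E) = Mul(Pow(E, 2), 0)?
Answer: 1998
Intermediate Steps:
Function('W')(E) = 0
Mul(Add(-54, Function('W')(-3)), -37) = Mul(Add(-54, 0), -37) = Mul(-54, -37) = 1998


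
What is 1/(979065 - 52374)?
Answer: 1/926691 ≈ 1.0791e-6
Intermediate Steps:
1/(979065 - 52374) = 1/926691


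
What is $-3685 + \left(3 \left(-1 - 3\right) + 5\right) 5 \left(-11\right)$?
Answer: $-3300$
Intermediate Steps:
$-3685 + \left(3 \left(-1 - 3\right) + 5\right) 5 \left(-11\right) = -3685 + \left(3 \left(-4\right) + 5\right) 5 \left(-11\right) = -3685 + \left(-12 + 5\right) 5 \left(-11\right) = -3685 + \left(-7\right) 5 \left(-11\right) = -3685 - -385 = -3685 + 385 = -3300$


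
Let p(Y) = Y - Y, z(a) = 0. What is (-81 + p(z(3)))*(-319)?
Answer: 25839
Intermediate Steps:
p(Y) = 0
(-81 + p(z(3)))*(-319) = (-81 + 0)*(-319) = -81*(-319) = 25839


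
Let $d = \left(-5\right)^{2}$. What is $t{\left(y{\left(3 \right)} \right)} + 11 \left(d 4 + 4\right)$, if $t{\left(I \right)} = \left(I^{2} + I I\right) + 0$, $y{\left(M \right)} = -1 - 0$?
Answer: $1146$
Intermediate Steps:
$d = 25$
$y{\left(M \right)} = -1$ ($y{\left(M \right)} = -1 + 0 = -1$)
$t{\left(I \right)} = 2 I^{2}$ ($t{\left(I \right)} = \left(I^{2} + I^{2}\right) + 0 = 2 I^{2} + 0 = 2 I^{2}$)
$t{\left(y{\left(3 \right)} \right)} + 11 \left(d 4 + 4\right) = 2 \left(-1\right)^{2} + 11 \left(25 \cdot 4 + 4\right) = 2 \cdot 1 + 11 \left(100 + 4\right) = 2 + 11 \cdot 104 = 2 + 1144 = 1146$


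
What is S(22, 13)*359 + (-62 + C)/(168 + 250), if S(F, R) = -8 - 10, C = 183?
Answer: -245545/38 ≈ -6461.7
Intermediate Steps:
S(F, R) = -18
S(22, 13)*359 + (-62 + C)/(168 + 250) = -18*359 + (-62 + 183)/(168 + 250) = -6462 + 121/418 = -6462 + 121*(1/418) = -6462 + 11/38 = -245545/38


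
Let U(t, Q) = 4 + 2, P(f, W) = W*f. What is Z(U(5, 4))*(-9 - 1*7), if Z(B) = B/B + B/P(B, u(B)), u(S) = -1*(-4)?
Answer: -20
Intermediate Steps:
u(S) = 4
U(t, Q) = 6
Z(B) = 5/4 (Z(B) = B/B + B/((4*B)) = 1 + B*(1/(4*B)) = 1 + ¼ = 5/4)
Z(U(5, 4))*(-9 - 1*7) = 5*(-9 - 1*7)/4 = 5*(-9 - 7)/4 = (5/4)*(-16) = -20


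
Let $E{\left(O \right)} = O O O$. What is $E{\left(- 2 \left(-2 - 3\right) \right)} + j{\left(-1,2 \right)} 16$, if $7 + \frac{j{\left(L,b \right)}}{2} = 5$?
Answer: $936$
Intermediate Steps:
$j{\left(L,b \right)} = -4$ ($j{\left(L,b \right)} = -14 + 2 \cdot 5 = -14 + 10 = -4$)
$E{\left(O \right)} = O^{3}$ ($E{\left(O \right)} = O^{2} O = O^{3}$)
$E{\left(- 2 \left(-2 - 3\right) \right)} + j{\left(-1,2 \right)} 16 = \left(- 2 \left(-2 - 3\right)\right)^{3} - 64 = \left(\left(-2\right) \left(-5\right)\right)^{3} - 64 = 10^{3} - 64 = 1000 - 64 = 936$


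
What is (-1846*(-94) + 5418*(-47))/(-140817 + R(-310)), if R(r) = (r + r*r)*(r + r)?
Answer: 81122/59530617 ≈ 0.0013627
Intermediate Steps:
R(r) = 2*r*(r + r**2) (R(r) = (r + r**2)*(2*r) = 2*r*(r + r**2))
(-1846*(-94) + 5418*(-47))/(-140817 + R(-310)) = (-1846*(-94) + 5418*(-47))/(-140817 + 2*(-310)**2*(1 - 310)) = (173524 - 254646)/(-140817 + 2*96100*(-309)) = -81122/(-140817 - 59389800) = -81122/(-59530617) = -81122*(-1/59530617) = 81122/59530617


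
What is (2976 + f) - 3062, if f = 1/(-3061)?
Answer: -263247/3061 ≈ -86.000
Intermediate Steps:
f = -1/3061 ≈ -0.00032669
(2976 + f) - 3062 = (2976 - 1/3061) - 3062 = 9109535/3061 - 3062 = -263247/3061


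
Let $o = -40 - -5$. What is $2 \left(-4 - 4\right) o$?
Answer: $560$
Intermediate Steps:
$o = -35$ ($o = -40 + 5 = -35$)
$2 \left(-4 - 4\right) o = 2 \left(-4 - 4\right) \left(-35\right) = 2 \left(-8\right) \left(-35\right) = \left(-16\right) \left(-35\right) = 560$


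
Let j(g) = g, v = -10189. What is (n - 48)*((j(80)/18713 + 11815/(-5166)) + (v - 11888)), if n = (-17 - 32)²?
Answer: -5022323793499493/96671358 ≈ -5.1953e+7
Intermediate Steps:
n = 2401 (n = (-49)² = 2401)
(n - 48)*((j(80)/18713 + 11815/(-5166)) + (v - 11888)) = (2401 - 48)*((80/18713 + 11815/(-5166)) + (-10189 - 11888)) = 2353*((80*(1/18713) + 11815*(-1/5166)) - 22077) = 2353*((80/18713 - 11815/5166) - 22077) = 2353*(-220680815/96671358 - 22077) = 2353*(-2134434251381/96671358) = -5022323793499493/96671358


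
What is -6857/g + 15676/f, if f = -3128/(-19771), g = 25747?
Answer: 117349283937/1184362 ≈ 99082.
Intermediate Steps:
f = 184/1163 (f = -3128*(-1/19771) = 184/1163 ≈ 0.15821)
-6857/g + 15676/f = -6857/25747 + 15676/(184/1163) = -6857*1/25747 + 15676*(1163/184) = -6857/25747 + 4557797/46 = 117349283937/1184362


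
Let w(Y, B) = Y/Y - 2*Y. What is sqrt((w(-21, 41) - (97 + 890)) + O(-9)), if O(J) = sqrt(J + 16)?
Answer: sqrt(-944 + sqrt(7)) ≈ 30.681*I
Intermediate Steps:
w(Y, B) = 1 - 2*Y
O(J) = sqrt(16 + J)
sqrt((w(-21, 41) - (97 + 890)) + O(-9)) = sqrt(((1 - 2*(-21)) - (97 + 890)) + sqrt(16 - 9)) = sqrt(((1 + 42) - 1*987) + sqrt(7)) = sqrt((43 - 987) + sqrt(7)) = sqrt(-944 + sqrt(7))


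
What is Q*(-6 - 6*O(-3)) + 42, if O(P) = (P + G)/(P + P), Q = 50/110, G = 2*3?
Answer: 447/11 ≈ 40.636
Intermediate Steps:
G = 6
Q = 5/11 (Q = 50*(1/110) = 5/11 ≈ 0.45455)
O(P) = (6 + P)/(2*P) (O(P) = (P + 6)/(P + P) = (6 + P)/((2*P)) = (6 + P)*(1/(2*P)) = (6 + P)/(2*P))
Q*(-6 - 6*O(-3)) + 42 = 5*(-6 - 3*(6 - 3)/(-3))/11 + 42 = 5*(-6 - 3*(-1)*3/3)/11 + 42 = 5*(-6 - 6*(-½))/11 + 42 = 5*(-6 + 3)/11 + 42 = (5/11)*(-3) + 42 = -15/11 + 42 = 447/11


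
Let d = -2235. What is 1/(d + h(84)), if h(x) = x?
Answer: -1/2151 ≈ -0.00046490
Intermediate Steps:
1/(d + h(84)) = 1/(-2235 + 84) = 1/(-2151) = -1/2151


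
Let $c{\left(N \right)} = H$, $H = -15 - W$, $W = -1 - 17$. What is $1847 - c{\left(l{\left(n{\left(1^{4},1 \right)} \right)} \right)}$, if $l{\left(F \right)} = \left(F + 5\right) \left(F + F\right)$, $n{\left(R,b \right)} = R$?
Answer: $1844$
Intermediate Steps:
$W = -18$
$l{\left(F \right)} = 2 F \left(5 + F\right)$ ($l{\left(F \right)} = \left(5 + F\right) 2 F = 2 F \left(5 + F\right)$)
$H = 3$ ($H = -15 - -18 = -15 + 18 = 3$)
$c{\left(N \right)} = 3$
$1847 - c{\left(l{\left(n{\left(1^{4},1 \right)} \right)} \right)} = 1847 - 3 = 1844$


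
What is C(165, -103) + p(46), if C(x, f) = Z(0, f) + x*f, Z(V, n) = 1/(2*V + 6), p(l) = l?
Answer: -101693/6 ≈ -16949.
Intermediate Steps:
Z(V, n) = 1/(6 + 2*V)
C(x, f) = ⅙ + f*x (C(x, f) = 1/(2*(3 + 0)) + x*f = (½)/3 + f*x = (½)*(⅓) + f*x = ⅙ + f*x)
C(165, -103) + p(46) = (⅙ - 103*165) + 46 = (⅙ - 16995) + 46 = -101969/6 + 46 = -101693/6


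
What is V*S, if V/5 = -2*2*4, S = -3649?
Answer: 291920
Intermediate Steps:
V = -80 (V = 5*(-2*2*4) = 5*(-4*4) = 5*(-16) = -80)
V*S = -80*(-3649) = 291920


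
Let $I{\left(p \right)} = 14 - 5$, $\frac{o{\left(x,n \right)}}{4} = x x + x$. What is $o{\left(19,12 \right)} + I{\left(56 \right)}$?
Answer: $1529$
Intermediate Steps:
$o{\left(x,n \right)} = 4 x + 4 x^{2}$ ($o{\left(x,n \right)} = 4 \left(x x + x\right) = 4 \left(x^{2} + x\right) = 4 \left(x + x^{2}\right) = 4 x + 4 x^{2}$)
$I{\left(p \right)} = 9$
$o{\left(19,12 \right)} + I{\left(56 \right)} = 4 \cdot 19 \left(1 + 19\right) + 9 = 4 \cdot 19 \cdot 20 + 9 = 1520 + 9 = 1529$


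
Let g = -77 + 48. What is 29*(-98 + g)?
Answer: -3683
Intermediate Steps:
g = -29
29*(-98 + g) = 29*(-98 - 29) = 29*(-127) = -3683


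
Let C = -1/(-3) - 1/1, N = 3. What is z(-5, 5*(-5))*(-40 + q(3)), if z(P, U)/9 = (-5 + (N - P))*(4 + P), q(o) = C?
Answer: 1098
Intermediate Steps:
C = -⅔ (C = -1*(-⅓) - 1*1 = ⅓ - 1 = -⅔ ≈ -0.66667)
q(o) = -⅔
z(P, U) = 9*(-2 - P)*(4 + P) (z(P, U) = 9*((-5 + (3 - P))*(4 + P)) = 9*((-2 - P)*(4 + P)) = 9*(-2 - P)*(4 + P))
z(-5, 5*(-5))*(-40 + q(3)) = (-72 - 54*(-5) - 9*(-5)²)*(-40 - ⅔) = (-72 + 270 - 9*25)*(-122/3) = (-72 + 270 - 225)*(-122/3) = -27*(-122/3) = 1098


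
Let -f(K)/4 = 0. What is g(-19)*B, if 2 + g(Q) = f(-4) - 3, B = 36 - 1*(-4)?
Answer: -200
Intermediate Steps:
f(K) = 0 (f(K) = -4*0 = 0)
B = 40 (B = 36 + 4 = 40)
g(Q) = -5 (g(Q) = -2 + (0 - 3) = -2 - 3 = -5)
g(-19)*B = -5*40 = -200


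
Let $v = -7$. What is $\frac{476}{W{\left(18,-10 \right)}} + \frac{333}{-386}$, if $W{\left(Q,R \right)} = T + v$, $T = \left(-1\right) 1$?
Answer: $- \frac{11650}{193} \approx -60.363$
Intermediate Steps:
$T = -1$
$W{\left(Q,R \right)} = -8$ ($W{\left(Q,R \right)} = -1 - 7 = -8$)
$\frac{476}{W{\left(18,-10 \right)}} + \frac{333}{-386} = \frac{476}{-8} + \frac{333}{-386} = 476 \left(- \frac{1}{8}\right) + 333 \left(- \frac{1}{386}\right) = - \frac{119}{2} - \frac{333}{386} = - \frac{11650}{193}$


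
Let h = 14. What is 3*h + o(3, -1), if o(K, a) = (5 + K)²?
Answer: 106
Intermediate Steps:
3*h + o(3, -1) = 3*14 + (5 + 3)² = 42 + 8² = 42 + 64 = 106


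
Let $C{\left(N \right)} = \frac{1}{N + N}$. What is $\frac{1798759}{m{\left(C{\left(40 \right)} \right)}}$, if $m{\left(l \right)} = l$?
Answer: $143900720$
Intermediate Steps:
$C{\left(N \right)} = \frac{1}{2 N}$
$\frac{1798759}{m{\left(C{\left(40 \right)} \right)}} = \frac{1798759}{\frac{1}{2} \cdot \frac{1}{40}} = 1798759 \frac{1}{\frac{1}{80}} = 1798759 \cdot 80 = 143900720$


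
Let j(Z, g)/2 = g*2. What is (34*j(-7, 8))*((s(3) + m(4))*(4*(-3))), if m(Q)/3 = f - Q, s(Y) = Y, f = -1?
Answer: 156672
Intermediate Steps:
m(Q) = -3 - 3*Q (m(Q) = 3*(-1 - Q) = -3 - 3*Q)
j(Z, g) = 4*g (j(Z, g) = 2*(g*2) = 2*(2*g) = 4*g)
(34*j(-7, 8))*((s(3) + m(4))*(4*(-3))) = (34*(4*8))*((3 + (-3 - 3*4))*(4*(-3))) = (34*32)*((3 + (-3 - 12))*(-12)) = 1088*((3 - 15)*(-12)) = 1088*(-12*(-12)) = 1088*144 = 156672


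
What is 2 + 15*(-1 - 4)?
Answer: -73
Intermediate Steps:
2 + 15*(-1 - 4) = 2 + 15*(-5) = 2 - 75 = -73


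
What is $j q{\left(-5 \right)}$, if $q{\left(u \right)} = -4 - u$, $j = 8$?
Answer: $8$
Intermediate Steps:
$j q{\left(-5 \right)} = 8 \left(-4 - -5\right) = 8 \left(-4 + 5\right) = 8 \cdot 1 = 8$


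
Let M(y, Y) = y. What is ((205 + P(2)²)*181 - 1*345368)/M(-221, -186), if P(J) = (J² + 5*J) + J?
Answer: 261927/221 ≈ 1185.2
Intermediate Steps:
P(J) = J² + 6*J
((205 + P(2)²)*181 - 1*345368)/M(-221, -186) = ((205 + (2*(6 + 2))²)*181 - 1*345368)/(-221) = ((205 + (2*8)²)*181 - 345368)*(-1/221) = ((205 + 16²)*181 - 345368)*(-1/221) = ((205 + 256)*181 - 345368)*(-1/221) = (461*181 - 345368)*(-1/221) = (83441 - 345368)*(-1/221) = -261927*(-1/221) = 261927/221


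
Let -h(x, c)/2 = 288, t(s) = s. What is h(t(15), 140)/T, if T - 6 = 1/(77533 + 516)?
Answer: -44956224/468295 ≈ -96.000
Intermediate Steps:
T = 468295/78049 (T = 6 + 1/(77533 + 516) = 6 + 1/78049 = 468295/78049 ≈ 6.0000)
h(x, c) = -576 (h(x, c) = -2*288 = -576)
h(t(15), 140)/T = -576/468295/78049 = -576*78049/468295 = -44956224/468295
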